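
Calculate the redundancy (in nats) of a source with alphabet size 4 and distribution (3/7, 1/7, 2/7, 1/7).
0.1093 nats

Redundancy measures how far a source is from maximum entropy:
R = H_max - H(X)

Maximum entropy for 4 symbols: H_max = log_e(4) = 1.3863 nats
Actual entropy: H(X) = 1.2770 nats
Redundancy: R = 1.3863 - 1.2770 = 0.1093 nats

This redundancy represents potential for compression: the source could be compressed by 0.1093 nats per symbol.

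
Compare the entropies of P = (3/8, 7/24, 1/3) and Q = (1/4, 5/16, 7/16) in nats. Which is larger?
P

Computing entropies in nats:
H(P) = 1.0934
H(Q) = 1.0717

Distribution P has higher entropy.

Intuition: The distribution closer to uniform (more spread out) has higher entropy.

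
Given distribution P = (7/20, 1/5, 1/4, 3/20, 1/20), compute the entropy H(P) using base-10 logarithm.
0.6385 dits

Shannon entropy is H(X) = -Σ p(x) log p(x).

For P = (7/20, 1/5, 1/4, 3/20, 1/20):
H = -7/20 × log_10(7/20) -1/5 × log_10(1/5) -1/4 × log_10(1/4) -3/20 × log_10(3/20) -1/20 × log_10(1/20)
H = 0.6385 dits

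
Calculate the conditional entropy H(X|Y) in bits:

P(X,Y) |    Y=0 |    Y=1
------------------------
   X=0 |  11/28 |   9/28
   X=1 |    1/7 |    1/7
0.8616 bits

Using the chain rule: H(X|Y) = H(X,Y) - H(Y)

First, compute H(X,Y) = 1.8580 bits

Marginal P(Y) = (15/28, 13/28)
H(Y) = 0.9963 bits

H(X|Y) = H(X,Y) - H(Y) = 1.8580 - 0.9963 = 0.8616 bits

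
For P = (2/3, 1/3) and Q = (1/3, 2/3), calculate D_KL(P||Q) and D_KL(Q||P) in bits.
D_KL(P||Q) = 0.3333, D_KL(Q||P) = 0.3333

KL divergence is not symmetric: D_KL(P||Q) ≠ D_KL(Q||P) in general.

D_KL(P||Q) = 0.3333 bits
D_KL(Q||P) = 0.3333 bits

In this case they happen to be equal (to 4 decimal places).

This asymmetry is why KL divergence is not a true distance metric.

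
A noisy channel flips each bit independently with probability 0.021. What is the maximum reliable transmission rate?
0.8530 bits

For a binary symmetric channel (BSC) with error probability p:
Capacity C = 1 - H(p) bits per symbol

where H(p) = -p log₂(p) - (1-p) log₂(1-p) is the binary entropy function.

H(0.021) = 0.1470 bits
C = 1 - 0.1470 = 0.8530 bits per symbol

This means we can reliably transmit up to 0.8530 bits of information per channel use.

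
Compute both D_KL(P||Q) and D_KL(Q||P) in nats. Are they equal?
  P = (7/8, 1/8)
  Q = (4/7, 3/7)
D_KL(P||Q) = 0.2188, D_KL(Q||P) = 0.2846

KL divergence is not symmetric: D_KL(P||Q) ≠ D_KL(Q||P) in general.

D_KL(P||Q) = 0.2188 nats
D_KL(Q||P) = 0.2846 nats

No, they are not equal!

This asymmetry is why KL divergence is not a true distance metric.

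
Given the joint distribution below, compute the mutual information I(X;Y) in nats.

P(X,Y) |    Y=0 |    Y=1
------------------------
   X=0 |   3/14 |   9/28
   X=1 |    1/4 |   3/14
0.0096 nats

Mutual information: I(X;Y) = H(X) + H(Y) - H(X,Y)

Marginals:
P(X) = (15/28, 13/28), H(X) = 0.6906 nats
P(Y) = (13/28, 15/28), H(Y) = 0.6906 nats

Joint entropy: H(X,Y) = 1.3716 nats

I(X;Y) = 0.6906 + 0.6906 - 1.3716 = 0.0096 nats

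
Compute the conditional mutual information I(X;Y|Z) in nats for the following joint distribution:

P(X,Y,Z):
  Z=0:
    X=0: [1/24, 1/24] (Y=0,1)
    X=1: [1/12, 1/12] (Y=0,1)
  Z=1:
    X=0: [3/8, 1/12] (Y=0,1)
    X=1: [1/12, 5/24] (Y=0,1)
0.1094 nats

Conditional mutual information: I(X;Y|Z) = H(X|Z) + H(Y|Z) - H(X,Y|Z)

H(Z) = 0.5623
H(X,Z) = 1.2227 → H(X|Z) = 0.6603
H(Y,Z) = 1.2368 → H(Y|Z) = 0.6745
H(X,Y,Z) = 1.7877 → H(X,Y|Z) = 1.2254

I(X;Y|Z) = 0.6603 + 0.6745 - 1.2254 = 0.1094 nats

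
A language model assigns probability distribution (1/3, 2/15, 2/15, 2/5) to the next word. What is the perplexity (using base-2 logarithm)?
3.5610

Perplexity is 2^H (or exp(H) for natural log).

First, H = -Σ p log p = 1.8323 bits
Perplexity = 2^1.8323 = 3.5610

Interpretation: The model's uncertainty is equivalent to choosing uniformly among 3.6 options.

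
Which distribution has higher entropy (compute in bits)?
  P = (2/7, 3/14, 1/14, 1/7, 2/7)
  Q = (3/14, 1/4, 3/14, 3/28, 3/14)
Q

Computing entropies in bits:
H(P) = 2.1820
H(Q) = 2.2739

Distribution Q has higher entropy.

Intuition: The distribution closer to uniform (more spread out) has higher entropy.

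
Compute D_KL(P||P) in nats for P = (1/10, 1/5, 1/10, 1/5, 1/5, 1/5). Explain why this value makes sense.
0.0000 nats

KL divergence satisfies the Gibbs inequality: D_KL(P||Q) ≥ 0 for all distributions P, Q.

D_KL(P||Q) = Σ p(x) log(p(x)/q(x))
Each term is p(x) × log_e(p(x)/p(x)) = p(x) × log_e(1) = 0, so the sum is 0.
D_KL(P||Q) = 0.0000 nats

When P = Q, the KL divergence is exactly 0, as there is no 'divergence' between identical distributions.

This non-negativity is a fundamental property: relative entropy cannot be negative because it measures how different Q is from P.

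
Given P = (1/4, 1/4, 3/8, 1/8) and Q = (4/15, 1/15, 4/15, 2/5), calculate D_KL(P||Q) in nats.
0.2968 nats

KL divergence: D_KL(P||Q) = Σ p(x) log(p(x)/q(x))

Computing term by term:
  x=0: 1/4 × log_e[(1/4)/(4/15)] = 1/4 × -0.0645 = -0.0161
  x=1: 1/4 × log_e[(1/4)/(1/15)] = 1/4 × 1.3218 = 0.3304
  x=2: 3/8 × log_e[(3/8)/(4/15)] = 3/8 × 0.3409 = 0.1278
  x=3: 1/8 × log_e[(1/8)/(2/5)] = 1/8 × -1.1632 = -0.1454

D_KL(P||Q) = 0.2968 nats

Note: KL divergence is always non-negative and equals 0 iff P = Q.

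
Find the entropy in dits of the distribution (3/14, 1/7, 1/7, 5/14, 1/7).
0.6652 dits

Shannon entropy is H(X) = -Σ p(x) log p(x).

For P = (3/14, 1/7, 1/7, 5/14, 1/7):
H = -3/14 × log_10(3/14) -1/7 × log_10(1/7) -1/7 × log_10(1/7) -5/14 × log_10(5/14) -1/7 × log_10(1/7)
H = 0.6652 dits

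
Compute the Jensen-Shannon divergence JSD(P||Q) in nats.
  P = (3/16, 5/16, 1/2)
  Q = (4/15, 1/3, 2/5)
0.0064 nats

Jensen-Shannon divergence is:
JSD(P||Q) = 0.5 × D_KL(P||M) + 0.5 × D_KL(Q||M)
where M = 0.5 × (P + Q) is the mixture distribution.

M = 0.5 × (3/16, 5/16, 1/2) + 0.5 × (4/15, 1/3, 2/5) = (0.227083, 0.322917, 9/20)

D_KL(P||M) = 0.0065 nats
D_KL(Q||M) = 0.0063 nats

JSD(P||Q) = 0.5 × 0.0065 + 0.5 × 0.0063 = 0.0064 nats

Unlike KL divergence, JSD is symmetric and bounded: 0 ≤ JSD ≤ log(2).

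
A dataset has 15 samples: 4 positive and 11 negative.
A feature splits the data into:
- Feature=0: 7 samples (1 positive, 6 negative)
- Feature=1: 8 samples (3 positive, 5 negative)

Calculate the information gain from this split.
0.0515 bits

Information Gain = H(Y) - H(Y|Feature)

Before split:
P(positive) = 4/15 = 0.2667
H(Y) = 0.8366 bits

After split:
Feature=0: H = 0.5917 bits (weight = 7/15)
Feature=1: H = 0.9544 bits (weight = 8/15)
H(Y|Feature) = (7/15)×0.5917 + (8/15)×0.9544 = 0.7851 bits

Information Gain = 0.8366 - 0.7851 = 0.0515 bits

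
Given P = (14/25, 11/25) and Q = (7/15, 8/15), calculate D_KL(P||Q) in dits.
0.0076 dits

KL divergence: D_KL(P||Q) = Σ p(x) log(p(x)/q(x))

Computing term by term:
  x=0: 14/25 × log_10[(14/25)/(7/15)] = 14/25 × 0.0792 = 0.0443
  x=1: 11/25 × log_10[(11/25)/(8/15)] = 11/25 × -0.0835 = -0.0368

D_KL(P||Q) = 0.0076 dits

Note: KL divergence is always non-negative and equals 0 iff P = Q.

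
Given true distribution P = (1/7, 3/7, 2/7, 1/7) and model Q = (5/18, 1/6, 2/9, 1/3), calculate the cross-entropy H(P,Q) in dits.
0.6678 dits

Cross-entropy: H(P,Q) = -Σ p(x) log q(x)

Alternatively: H(P,Q) = H(P) + D_KL(P||Q)
H(P) = 0.5546 dits
D_KL(P||Q) = 0.1131 dits

H(P,Q) = 0.5546 + 0.1131 = 0.6678 dits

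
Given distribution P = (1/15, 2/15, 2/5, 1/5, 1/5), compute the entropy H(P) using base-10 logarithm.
0.6338 dits

Shannon entropy is H(X) = -Σ p(x) log p(x).

For P = (1/15, 2/15, 2/5, 1/5, 1/5):
H = -1/15 × log_10(1/15) -2/15 × log_10(2/15) -2/5 × log_10(2/5) -1/5 × log_10(1/5) -1/5 × log_10(1/5)
H = 0.6338 dits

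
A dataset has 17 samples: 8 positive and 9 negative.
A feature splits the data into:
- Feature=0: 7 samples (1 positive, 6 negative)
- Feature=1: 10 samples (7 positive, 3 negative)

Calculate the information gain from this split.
0.2355 bits

Information Gain = H(Y) - H(Y|Feature)

Before split:
P(positive) = 8/17 = 0.4706
H(Y) = 0.9975 bits

After split:
Feature=0: H = 0.5917 bits (weight = 7/17)
Feature=1: H = 0.8813 bits (weight = 10/17)
H(Y|Feature) = (7/17)×0.5917 + (10/17)×0.8813 = 0.7620 bits

Information Gain = 0.9975 - 0.7620 = 0.2355 bits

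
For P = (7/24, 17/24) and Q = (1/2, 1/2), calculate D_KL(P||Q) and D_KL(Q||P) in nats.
D_KL(P||Q) = 0.0895, D_KL(Q||P) = 0.0953

KL divergence is not symmetric: D_KL(P||Q) ≠ D_KL(Q||P) in general.

D_KL(P||Q) = 0.0895 nats
D_KL(Q||P) = 0.0953 nats

No, they are not equal!

This asymmetry is why KL divergence is not a true distance metric.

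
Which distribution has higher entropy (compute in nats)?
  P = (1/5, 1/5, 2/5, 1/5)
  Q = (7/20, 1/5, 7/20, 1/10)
P

Computing entropies in nats:
H(P) = 1.3322
H(Q) = 1.2870

Distribution P has higher entropy.

Intuition: The distribution closer to uniform (more spread out) has higher entropy.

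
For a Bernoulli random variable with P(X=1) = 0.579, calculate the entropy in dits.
0.2956 dits

The binary entropy function is:
H(p) = -p log(p) - (1-p) log(1-p)

H(0.579) = -0.579 × log_10(0.579) - 0.421 × log_10(0.421)
H(0.579) = 0.2956 dits

Note: Binary entropy is maximized at p=0.5 (H=1 bit) and minimized at p=0 or p=1 (H=0).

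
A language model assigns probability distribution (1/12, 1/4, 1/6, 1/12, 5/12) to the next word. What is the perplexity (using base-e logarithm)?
4.1542

Perplexity is e^H (or exp(H) for natural log).

First, H = -Σ p log p = 1.4241 nats
Perplexity = e^1.4241 = 4.1542

Interpretation: The model's uncertainty is equivalent to choosing uniformly among 4.2 options.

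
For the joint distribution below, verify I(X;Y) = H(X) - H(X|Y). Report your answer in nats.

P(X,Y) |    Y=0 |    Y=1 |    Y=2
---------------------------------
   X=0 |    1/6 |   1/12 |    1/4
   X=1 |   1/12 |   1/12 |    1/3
I(X;Y) = 0.0201 nats

Mutual information has multiple equivalent forms:
- I(X;Y) = H(X) - H(X|Y)
- I(X;Y) = H(Y) - H(Y|X)
- I(X;Y) = H(X) + H(Y) - H(X,Y)

Computing all quantities:
H(X) = 0.6931, H(Y) = 0.9596, H(X,Y) = 1.6326
H(X|Y) = 0.6730, H(Y|X) = 0.9395

Verification:
H(X) - H(X|Y) = 0.6931 - 0.6730 = 0.0201
H(Y) - H(Y|X) = 0.9596 - 0.9395 = 0.0201
H(X) + H(Y) - H(X,Y) = 0.6931 + 0.9596 - 1.6326 = 0.0201

All forms give I(X;Y) = 0.0201 nats. ✓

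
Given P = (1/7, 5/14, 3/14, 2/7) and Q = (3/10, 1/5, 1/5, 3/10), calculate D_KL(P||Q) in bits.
0.1471 bits

KL divergence: D_KL(P||Q) = Σ p(x) log(p(x)/q(x))

Computing term by term:
  x=0: 1/7 × log_2[(1/7)/(3/10)] = 1/7 × -1.0704 = -0.1529
  x=1: 5/14 × log_2[(5/14)/(1/5)] = 5/14 × 0.8365 = 0.2988
  x=2: 3/14 × log_2[(3/14)/(1/5)] = 3/14 × 0.0995 = 0.0213
  x=3: 2/7 × log_2[(2/7)/(3/10)] = 2/7 × -0.0704 = -0.0201

D_KL(P||Q) = 0.1471 bits

Note: KL divergence is always non-negative and equals 0 iff P = Q.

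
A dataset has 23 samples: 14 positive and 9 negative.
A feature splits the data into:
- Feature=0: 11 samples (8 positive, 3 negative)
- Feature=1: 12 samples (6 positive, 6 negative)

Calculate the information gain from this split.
0.0396 bits

Information Gain = H(Y) - H(Y|Feature)

Before split:
P(positive) = 14/23 = 0.6087
H(Y) = 0.9656 bits

After split:
Feature=0: H = 0.8454 bits (weight = 11/23)
Feature=1: H = 1.0000 bits (weight = 12/23)
H(Y|Feature) = (11/23)×0.8454 + (12/23)×1.0000 = 0.9260 bits

Information Gain = 0.9656 - 0.9260 = 0.0396 bits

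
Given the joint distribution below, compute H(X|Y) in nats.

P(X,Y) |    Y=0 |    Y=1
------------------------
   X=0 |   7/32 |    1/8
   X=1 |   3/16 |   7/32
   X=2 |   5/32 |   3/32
1.0654 nats

Using the chain rule: H(X|Y) = H(X,Y) - H(Y)

First, compute H(X,Y) = 1.7507 nats

Marginal P(Y) = (9/16, 7/16)
H(Y) = 0.6853 nats

H(X|Y) = H(X,Y) - H(Y) = 1.7507 - 0.6853 = 1.0654 nats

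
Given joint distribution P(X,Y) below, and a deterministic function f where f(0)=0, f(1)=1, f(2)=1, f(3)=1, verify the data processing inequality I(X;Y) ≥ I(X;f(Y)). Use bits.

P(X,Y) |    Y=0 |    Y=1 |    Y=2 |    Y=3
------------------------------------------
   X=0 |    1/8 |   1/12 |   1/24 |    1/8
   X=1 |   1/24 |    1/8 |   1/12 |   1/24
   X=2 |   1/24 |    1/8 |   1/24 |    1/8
I(X;Y) = 0.0988, I(X;f(Y)) = 0.0402, inequality holds: 0.0988 ≥ 0.0402

Data Processing Inequality: For any Markov chain X → Y → Z, we have I(X;Y) ≥ I(X;Z).

Here Z = f(Y) is a deterministic function of Y, forming X → Y → Z.

Original I(X;Y) = 0.0988 bits

After applying f:
P(X,Z) where Z=f(Y):
- P(X,Z=0) = P(X,Y=0)
- P(X,Z=1) = P(X,Y=1) + P(X,Y=2) + P(X,Y=3)

I(X;Z) = I(X;f(Y)) = 0.0402 bits

Verification: 0.0988 ≥ 0.0402 ✓

Information cannot be created by processing; the function f can only lose information about X.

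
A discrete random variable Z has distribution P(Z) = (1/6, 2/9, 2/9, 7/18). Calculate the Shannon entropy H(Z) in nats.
1.3344 nats

Shannon entropy is H(X) = -Σ p(x) log p(x).

For P = (1/6, 2/9, 2/9, 7/18):
H = -1/6 × log_e(1/6) -2/9 × log_e(2/9) -2/9 × log_e(2/9) -7/18 × log_e(7/18)
H = 1.3344 nats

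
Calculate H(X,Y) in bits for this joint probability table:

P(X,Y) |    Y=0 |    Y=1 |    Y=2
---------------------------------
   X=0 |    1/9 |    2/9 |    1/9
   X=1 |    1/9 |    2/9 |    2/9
2.5033 bits

Joint entropy is H(X,Y) = -Σ_{x,y} p(x,y) log p(x,y).

Summing over all non-zero entries:
H(X,Y) = -[1/9·log_2(1/9) + 2/9·log_2(2/9) + 1/9·log_2(1/9) + 1/9·log_2(1/9) + 2/9·log_2(2/9) + 2/9·log_2(2/9)]
H(X,Y) = 2.5033 bits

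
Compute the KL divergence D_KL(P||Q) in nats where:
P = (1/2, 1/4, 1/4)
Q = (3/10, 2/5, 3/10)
0.0923 nats

KL divergence: D_KL(P||Q) = Σ p(x) log(p(x)/q(x))

Computing term by term:
  x=0: 1/2 × log_e[(1/2)/(3/10)] = 1/2 × 0.5108 = 0.2554
  x=1: 1/4 × log_e[(1/4)/(2/5)] = 1/4 × -0.4700 = -0.1175
  x=2: 1/4 × log_e[(1/4)/(3/10)] = 1/4 × -0.1823 = -0.0456

D_KL(P||Q) = 0.0923 nats

Note: KL divergence is always non-negative and equals 0 iff P = Q.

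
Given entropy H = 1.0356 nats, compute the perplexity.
2.8168

Perplexity is e^H (or exp(H) for natural log).

H = 1.0356 nats
Perplexity = e^1.0356 = 2.8168

Interpretation: The model's uncertainty is equivalent to choosing uniformly among 2.8 options.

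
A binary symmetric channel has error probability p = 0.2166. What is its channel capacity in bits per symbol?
0.2461 bits

For a binary symmetric channel (BSC) with error probability p:
Capacity C = 1 - H(p) bits per symbol

where H(p) = -p log₂(p) - (1-p) log₂(1-p) is the binary entropy function.

H(0.2166) = 0.7539 bits
C = 1 - 0.7539 = 0.2461 bits per symbol

This means we can reliably transmit up to 0.2461 bits of information per channel use.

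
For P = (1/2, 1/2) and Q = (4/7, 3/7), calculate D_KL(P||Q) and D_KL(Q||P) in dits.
D_KL(P||Q) = 0.0045, D_KL(Q||P) = 0.0044

KL divergence is not symmetric: D_KL(P||Q) ≠ D_KL(Q||P) in general.

D_KL(P||Q) = 0.0045 dits
D_KL(Q||P) = 0.0044 dits

No, they are not equal!

This asymmetry is why KL divergence is not a true distance metric.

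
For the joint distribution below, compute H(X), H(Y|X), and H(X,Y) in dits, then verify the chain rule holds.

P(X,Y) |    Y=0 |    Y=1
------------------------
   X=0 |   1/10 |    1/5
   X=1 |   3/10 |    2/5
H(X,Y) = 0.5558, H(X) = 0.2653, H(Y|X) = 0.2905 (all in dits)

Chain rule: H(X,Y) = H(X) + H(Y|X)

Left side — joint entropy directly:
H(X,Y) = -Σ p(x,y) log p(x,y) = 0.5558 dits

Right side — compute H(Y|X) from the conditional distributions:
P(X) = (3/10, 7/10), so H(X) = 0.2653 dits
H(Y|X) = Σ_x P(X=x) · H(Y|X=x):
  P(Y|X=0) = (1/3, 2/3), H(Y|X=0) = 0.2764, weight P(X=0) = 3/10
  P(Y|X=1) = (3/7, 4/7), H(Y|X=1) = 0.2966, weight P(X=1) = 7/10
H(Y|X) = 0.2905 dits

H(X) + H(Y|X) = 0.2653 + 0.2905 = 0.5558 dits

Both sides equal 0.5558 dits. ✓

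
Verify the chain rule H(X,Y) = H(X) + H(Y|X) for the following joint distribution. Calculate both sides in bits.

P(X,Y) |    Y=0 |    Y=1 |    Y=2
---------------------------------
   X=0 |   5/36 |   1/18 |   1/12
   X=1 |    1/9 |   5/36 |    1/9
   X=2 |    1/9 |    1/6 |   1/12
H(X,Y) = 3.1077, H(X) = 1.5746, H(Y|X) = 1.5331 (all in bits)

Chain rule: H(X,Y) = H(X) + H(Y|X)

Left side — joint entropy directly:
H(X,Y) = -Σ p(x,y) log p(x,y) = 3.1077 bits

Right side — compute H(Y|X) from the conditional distributions:
P(X) = (5/18, 13/36, 13/36), so H(X) = 1.5746 bits
H(Y|X) = Σ_x P(X=x) · H(Y|X=x):
  P(Y|X=0) = (1/2, 1/5, 3/10), H(Y|X=0) = 1.4855, weight P(X=0) = 5/18
  P(Y|X=1) = (4/13, 5/13, 4/13), H(Y|X=1) = 1.5766, weight P(X=1) = 13/36
  P(Y|X=2) = (4/13, 6/13, 3/13), H(Y|X=2) = 1.5262, weight P(X=2) = 13/36
H(Y|X) = 1.5331 bits

H(X) + H(Y|X) = 1.5746 + 1.5331 = 3.1077 bits

Both sides equal 3.1077 bits. ✓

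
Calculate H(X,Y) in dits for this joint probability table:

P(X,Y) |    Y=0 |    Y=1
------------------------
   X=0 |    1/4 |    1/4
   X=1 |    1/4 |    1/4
0.6021 dits

Joint entropy is H(X,Y) = -Σ_{x,y} p(x,y) log p(x,y).

Summing over all non-zero entries:
H(X,Y) = -[1/4·log_10(1/4) + 1/4·log_10(1/4) + 1/4·log_10(1/4) + 1/4·log_10(1/4)]
H(X,Y) = 0.6021 dits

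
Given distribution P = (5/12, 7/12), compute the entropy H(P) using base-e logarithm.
0.6792 nats

Shannon entropy is H(X) = -Σ p(x) log p(x).

For P = (5/12, 7/12):
H = -5/12 × log_e(5/12) -7/12 × log_e(7/12)
H = 0.6792 nats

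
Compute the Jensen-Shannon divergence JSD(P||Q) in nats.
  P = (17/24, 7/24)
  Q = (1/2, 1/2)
0.0229 nats

Jensen-Shannon divergence is:
JSD(P||Q) = 0.5 × D_KL(P||M) + 0.5 × D_KL(Q||M)
where M = 0.5 × (P + Q) is the mixture distribution.

M = 0.5 × (17/24, 7/24) + 0.5 × (1/2, 1/2) = (0.604167, 0.395833)

D_KL(P||M) = 0.0236 nats
D_KL(Q||M) = 0.0222 nats

JSD(P||Q) = 0.5 × 0.0236 + 0.5 × 0.0222 = 0.0229 nats

Unlike KL divergence, JSD is symmetric and bounded: 0 ≤ JSD ≤ log(2).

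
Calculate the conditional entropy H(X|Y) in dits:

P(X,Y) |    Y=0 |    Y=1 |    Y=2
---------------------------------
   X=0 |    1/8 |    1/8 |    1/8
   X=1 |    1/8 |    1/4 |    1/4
0.2826 dits

Using the chain rule: H(X|Y) = H(X,Y) - H(Y)

First, compute H(X,Y) = 0.7526 dits

Marginal P(Y) = (1/4, 3/8, 3/8)
H(Y) = 0.4700 dits

H(X|Y) = H(X,Y) - H(Y) = 0.7526 - 0.4700 = 0.2826 dits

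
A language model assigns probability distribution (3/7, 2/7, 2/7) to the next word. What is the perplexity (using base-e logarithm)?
2.9417

Perplexity is e^H (or exp(H) for natural log).

First, H = -Σ p log p = 1.0790 nats
Perplexity = e^1.0790 = 2.9417

Interpretation: The model's uncertainty is equivalent to choosing uniformly among 2.9 options.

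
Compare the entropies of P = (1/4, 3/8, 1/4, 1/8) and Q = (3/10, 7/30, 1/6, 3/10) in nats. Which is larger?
Q

Computing entropies in nats:
H(P) = 1.3209
H(Q) = 1.3606

Distribution Q has higher entropy.

Intuition: The distribution closer to uniform (more spread out) has higher entropy.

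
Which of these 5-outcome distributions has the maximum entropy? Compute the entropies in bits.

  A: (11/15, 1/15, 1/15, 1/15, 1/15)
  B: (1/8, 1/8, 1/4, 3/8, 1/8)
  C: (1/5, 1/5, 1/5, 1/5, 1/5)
C

For a discrete distribution over n outcomes, entropy is maximized by the uniform distribution.

Computing entropies:
H(A) = 1.3700 bits
H(B) = 2.1556 bits
H(C) = 2.3219 bits

The uniform distribution (where all probabilities equal 1/5) achieves the maximum entropy of log_2(5) = 2.3219 bits.

Distribution C has the highest entropy.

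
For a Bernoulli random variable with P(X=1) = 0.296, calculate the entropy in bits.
0.8763 bits

The binary entropy function is:
H(p) = -p log(p) - (1-p) log(1-p)

H(0.296) = -0.296 × log_2(0.296) - 0.704 × log_2(0.704)
H(0.296) = 0.8763 bits

Note: Binary entropy is maximized at p=0.5 (H=1 bit) and minimized at p=0 or p=1 (H=0).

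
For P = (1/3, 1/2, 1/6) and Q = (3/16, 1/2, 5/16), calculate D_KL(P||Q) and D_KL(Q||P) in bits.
D_KL(P||Q) = 0.1255, D_KL(Q||P) = 0.1278

KL divergence is not symmetric: D_KL(P||Q) ≠ D_KL(Q||P) in general.

D_KL(P||Q) = 0.1255 bits
D_KL(Q||P) = 0.1278 bits

No, they are not equal!

This asymmetry is why KL divergence is not a true distance metric.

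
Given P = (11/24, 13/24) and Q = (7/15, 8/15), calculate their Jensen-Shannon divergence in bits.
0.0001 bits

Jensen-Shannon divergence is:
JSD(P||Q) = 0.5 × D_KL(P||M) + 0.5 × D_KL(Q||M)
where M = 0.5 × (P + Q) is the mixture distribution.

M = 0.5 × (11/24, 13/24) + 0.5 × (7/15, 8/15) = (0.4625, 0.5375)

D_KL(P||M) = 0.0001 bits
D_KL(Q||M) = 0.0001 bits

JSD(P||Q) = 0.5 × 0.0001 + 0.5 × 0.0001 = 0.0001 bits

Unlike KL divergence, JSD is symmetric and bounded: 0 ≤ JSD ≤ log(2).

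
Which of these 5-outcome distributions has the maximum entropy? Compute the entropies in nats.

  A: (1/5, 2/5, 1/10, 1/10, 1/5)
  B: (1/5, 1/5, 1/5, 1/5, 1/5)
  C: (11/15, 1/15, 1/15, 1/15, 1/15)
B

For a discrete distribution over n outcomes, entropy is maximized by the uniform distribution.

Computing entropies:
H(A) = 1.4708 nats
H(B) = 1.6094 nats
H(C) = 0.9496 nats

The uniform distribution (where all probabilities equal 1/5) achieves the maximum entropy of log_e(5) = 1.6094 nats.

Distribution B has the highest entropy.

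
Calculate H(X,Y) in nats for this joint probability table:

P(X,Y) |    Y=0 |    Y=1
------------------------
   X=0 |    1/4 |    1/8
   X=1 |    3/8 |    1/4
1.3209 nats

Joint entropy is H(X,Y) = -Σ_{x,y} p(x,y) log p(x,y).

Summing over all non-zero entries:
H(X,Y) = -[1/4·log_e(1/4) + 1/8·log_e(1/8) + 3/8·log_e(3/8) + 1/4·log_e(1/4)]
H(X,Y) = 1.3209 nats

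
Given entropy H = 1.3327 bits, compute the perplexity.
2.5187

Perplexity is 2^H (or exp(H) for natural log).

H = 1.3327 bits
Perplexity = 2^1.3327 = 2.5187

Interpretation: The model's uncertainty is equivalent to choosing uniformly among 2.5 options.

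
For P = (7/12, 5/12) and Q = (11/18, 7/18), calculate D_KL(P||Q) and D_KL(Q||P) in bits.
D_KL(P||Q) = 0.0023, D_KL(Q||P) = 0.0023

KL divergence is not symmetric: D_KL(P||Q) ≠ D_KL(Q||P) in general.

D_KL(P||Q) = 0.0023 bits
D_KL(Q||P) = 0.0023 bits

In this case they happen to be equal (to 4 decimal places).

This asymmetry is why KL divergence is not a true distance metric.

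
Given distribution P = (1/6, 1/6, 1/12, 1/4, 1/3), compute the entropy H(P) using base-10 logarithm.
0.6589 dits

Shannon entropy is H(X) = -Σ p(x) log p(x).

For P = (1/6, 1/6, 1/12, 1/4, 1/3):
H = -1/6 × log_10(1/6) -1/6 × log_10(1/6) -1/12 × log_10(1/12) -1/4 × log_10(1/4) -1/3 × log_10(1/3)
H = 0.6589 dits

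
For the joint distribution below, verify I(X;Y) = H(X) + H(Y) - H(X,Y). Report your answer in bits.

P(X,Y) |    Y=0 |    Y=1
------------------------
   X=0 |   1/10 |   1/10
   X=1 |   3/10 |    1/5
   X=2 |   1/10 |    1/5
I(X;Y) = 0.0390 bits

Mutual information has multiple equivalent forms:
- I(X;Y) = H(X) - H(X|Y)
- I(X;Y) = H(Y) - H(Y|X)
- I(X;Y) = H(X) + H(Y) - H(X,Y)

Computing all quantities:
H(X) = 1.4855, H(Y) = 1.0000, H(X,Y) = 2.4464
H(X|Y) = 1.4464, H(Y|X) = 0.9610

Verification:
H(X) - H(X|Y) = 1.4855 - 1.4464 = 0.0390
H(Y) - H(Y|X) = 1.0000 - 0.9610 = 0.0390
H(X) + H(Y) - H(X,Y) = 1.4855 + 1.0000 - 2.4464 = 0.0390

All forms give I(X;Y) = 0.0390 bits. ✓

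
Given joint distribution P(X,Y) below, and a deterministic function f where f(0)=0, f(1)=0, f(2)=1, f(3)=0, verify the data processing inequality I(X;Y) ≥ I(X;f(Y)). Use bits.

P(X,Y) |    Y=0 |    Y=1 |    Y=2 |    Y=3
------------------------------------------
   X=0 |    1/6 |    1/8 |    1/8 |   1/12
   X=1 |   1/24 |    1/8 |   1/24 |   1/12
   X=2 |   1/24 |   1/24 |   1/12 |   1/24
I(X;Y) = 0.0726, I(X;f(Y)) = 0.0308, inequality holds: 0.0726 ≥ 0.0308

Data Processing Inequality: For any Markov chain X → Y → Z, we have I(X;Y) ≥ I(X;Z).

Here Z = f(Y) is a deterministic function of Y, forming X → Y → Z.

Original I(X;Y) = 0.0726 bits

After applying f:
P(X,Z) where Z=f(Y):
- P(X,Z=0) = P(X,Y=0) + P(X,Y=1) + P(X,Y=3)
- P(X,Z=1) = P(X,Y=2)

I(X;Z) = I(X;f(Y)) = 0.0308 bits

Verification: 0.0726 ≥ 0.0308 ✓

Information cannot be created by processing; the function f can only lose information about X.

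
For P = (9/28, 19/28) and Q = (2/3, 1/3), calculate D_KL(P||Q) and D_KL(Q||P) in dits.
D_KL(P||Q) = 0.1077, D_KL(Q||P) = 0.1083

KL divergence is not symmetric: D_KL(P||Q) ≠ D_KL(Q||P) in general.

D_KL(P||Q) = 0.1077 dits
D_KL(Q||P) = 0.1083 dits

No, they are not equal!

This asymmetry is why KL divergence is not a true distance metric.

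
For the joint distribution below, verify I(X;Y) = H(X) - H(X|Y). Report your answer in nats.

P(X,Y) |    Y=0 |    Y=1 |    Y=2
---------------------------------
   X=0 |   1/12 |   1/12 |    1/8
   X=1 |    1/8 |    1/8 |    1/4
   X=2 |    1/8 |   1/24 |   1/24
I(X;Y) = 0.0450 nats

Mutual information has multiple equivalent forms:
- I(X;Y) = H(X) - H(X|Y)
- I(X;Y) = H(Y) - H(Y|X)
- I(X;Y) = H(X) + H(Y) - H(X,Y)

Computing all quantities:
H(X) = 1.0327, H(Y) = 1.0776, H(X,Y) = 2.0653
H(X|Y) = 0.9877, H(Y|X) = 1.0325

Verification:
H(X) - H(X|Y) = 1.0327 - 0.9877 = 0.0450
H(Y) - H(Y|X) = 1.0776 - 1.0325 = 0.0450
H(X) + H(Y) - H(X,Y) = 1.0327 + 1.0776 - 2.0653 = 0.0450

All forms give I(X;Y) = 0.0450 nats. ✓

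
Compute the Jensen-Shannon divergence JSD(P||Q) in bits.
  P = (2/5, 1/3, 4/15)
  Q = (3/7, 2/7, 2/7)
0.0019 bits

Jensen-Shannon divergence is:
JSD(P||Q) = 0.5 × D_KL(P||M) + 0.5 × D_KL(Q||M)
where M = 0.5 × (P + Q) is the mixture distribution.

M = 0.5 × (2/5, 1/3, 4/15) + 0.5 × (3/7, 2/7, 2/7) = (0.414286, 0.309524, 0.27619)

D_KL(P||M) = 0.0019 bits
D_KL(Q||M) = 0.0019 bits

JSD(P||Q) = 0.5 × 0.0019 + 0.5 × 0.0019 = 0.0019 bits

Unlike KL divergence, JSD is symmetric and bounded: 0 ≤ JSD ≤ log(2).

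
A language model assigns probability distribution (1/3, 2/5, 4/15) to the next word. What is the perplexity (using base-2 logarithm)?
2.9600

Perplexity is 2^H (or exp(H) for natural log).

First, H = -Σ p log p = 1.5656 bits
Perplexity = 2^1.5656 = 2.9600

Interpretation: The model's uncertainty is equivalent to choosing uniformly among 3.0 options.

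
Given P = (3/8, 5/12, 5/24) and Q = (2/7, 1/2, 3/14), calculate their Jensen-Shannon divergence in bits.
0.0071 bits

Jensen-Shannon divergence is:
JSD(P||Q) = 0.5 × D_KL(P||M) + 0.5 × D_KL(Q||M)
where M = 0.5 × (P + Q) is the mixture distribution.

M = 0.5 × (3/8, 5/12, 5/24) + 0.5 × (2/7, 1/2, 3/14) = (0.330357, 11/24, 0.21131)

D_KL(P||M) = 0.0070 bits
D_KL(Q||M) = 0.0072 bits

JSD(P||Q) = 0.5 × 0.0070 + 0.5 × 0.0072 = 0.0071 bits

Unlike KL divergence, JSD is symmetric and bounded: 0 ≤ JSD ≤ log(2).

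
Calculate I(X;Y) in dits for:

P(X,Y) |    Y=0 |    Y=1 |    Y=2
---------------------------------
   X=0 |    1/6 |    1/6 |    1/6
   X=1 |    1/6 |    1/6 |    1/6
0.0000 dits

Mutual information: I(X;Y) = H(X) + H(Y) - H(X,Y)

Marginals:
P(X) = (1/2, 1/2), H(X) = 0.3010 dits
P(Y) = (1/3, 1/3, 1/3), H(Y) = 0.4771 dits

Joint entropy: H(X,Y) = 0.7782 dits

I(X;Y) = 0.3010 + 0.4771 - 0.7782 = 0.0000 dits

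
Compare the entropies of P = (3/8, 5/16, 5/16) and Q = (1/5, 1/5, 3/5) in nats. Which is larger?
P

Computing entropies in nats:
H(P) = 1.0948
H(Q) = 0.9503

Distribution P has higher entropy.

Intuition: The distribution closer to uniform (more spread out) has higher entropy.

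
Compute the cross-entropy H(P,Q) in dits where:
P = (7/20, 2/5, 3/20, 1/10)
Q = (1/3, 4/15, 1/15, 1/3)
0.6207 dits

Cross-entropy: H(P,Q) = -Σ p(x) log q(x)

Alternatively: H(P,Q) = H(P) + D_KL(P||Q)
H(P) = 0.5423 dits
D_KL(P||Q) = 0.0784 dits

H(P,Q) = 0.5423 + 0.0784 = 0.6207 dits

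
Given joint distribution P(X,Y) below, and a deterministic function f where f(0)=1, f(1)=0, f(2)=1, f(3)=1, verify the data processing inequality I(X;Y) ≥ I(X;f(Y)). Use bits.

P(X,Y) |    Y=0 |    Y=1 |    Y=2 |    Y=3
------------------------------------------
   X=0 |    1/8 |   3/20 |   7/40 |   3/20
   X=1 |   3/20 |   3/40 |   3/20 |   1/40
I(X;Y) = 0.0638, I(X;f(Y)) = 0.0039, inequality holds: 0.0638 ≥ 0.0039

Data Processing Inequality: For any Markov chain X → Y → Z, we have I(X;Y) ≥ I(X;Z).

Here Z = f(Y) is a deterministic function of Y, forming X → Y → Z.

Original I(X;Y) = 0.0638 bits

After applying f:
P(X,Z) where Z=f(Y):
- P(X,Z=0) = P(X,Y=1)
- P(X,Z=1) = P(X,Y=0) + P(X,Y=2) + P(X,Y=3)

I(X;Z) = I(X;f(Y)) = 0.0039 bits

Verification: 0.0638 ≥ 0.0039 ✓

Information cannot be created by processing; the function f can only lose information about X.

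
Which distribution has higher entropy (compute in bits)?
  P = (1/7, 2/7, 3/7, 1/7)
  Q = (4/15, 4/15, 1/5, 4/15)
Q

Computing entropies in bits:
H(P) = 1.8424
H(Q) = 1.9899

Distribution Q has higher entropy.

Intuition: The distribution closer to uniform (more spread out) has higher entropy.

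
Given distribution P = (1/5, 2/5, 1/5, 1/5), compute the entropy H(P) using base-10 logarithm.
0.5786 dits

Shannon entropy is H(X) = -Σ p(x) log p(x).

For P = (1/5, 2/5, 1/5, 1/5):
H = -1/5 × log_10(1/5) -2/5 × log_10(2/5) -1/5 × log_10(1/5) -1/5 × log_10(1/5)
H = 0.5786 dits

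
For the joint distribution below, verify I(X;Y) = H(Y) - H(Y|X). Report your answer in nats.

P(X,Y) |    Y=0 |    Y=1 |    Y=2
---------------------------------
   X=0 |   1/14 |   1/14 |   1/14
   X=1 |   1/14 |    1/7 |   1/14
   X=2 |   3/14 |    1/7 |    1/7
I(X;Y) = 0.0214 nats

Mutual information has multiple equivalent forms:
- I(X;Y) = H(X) - H(X|Y)
- I(X;Y) = H(Y) - H(Y|X)
- I(X;Y) = H(X) + H(Y) - H(X,Y)

Computing all quantities:
H(X) = 1.0346, H(Y) = 1.0934, H(X,Y) = 2.1066
H(X|Y) = 1.0132, H(Y|X) = 1.0720

Verification:
H(X) - H(X|Y) = 1.0346 - 1.0132 = 0.0214
H(Y) - H(Y|X) = 1.0934 - 1.0720 = 0.0214
H(X) + H(Y) - H(X,Y) = 1.0346 + 1.0934 - 2.1066 = 0.0214

All forms give I(X;Y) = 0.0214 nats. ✓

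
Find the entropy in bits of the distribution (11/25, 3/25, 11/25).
1.4094 bits

Shannon entropy is H(X) = -Σ p(x) log p(x).

For P = (11/25, 3/25, 11/25):
H = -11/25 × log_2(11/25) -3/25 × log_2(3/25) -11/25 × log_2(11/25)
H = 1.4094 bits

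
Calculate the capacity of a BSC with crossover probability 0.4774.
0.0015 bits

For a binary symmetric channel (BSC) with error probability p:
Capacity C = 1 - H(p) bits per symbol

where H(p) = -p log₂(p) - (1-p) log₂(1-p) is the binary entropy function.

H(0.4774) = 0.9985 bits
C = 1 - 0.9985 = 0.0015 bits per symbol

This means we can reliably transmit up to 0.0015 bits of information per channel use.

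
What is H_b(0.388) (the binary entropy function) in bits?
0.9635 bits

The binary entropy function is:
H(p) = -p log(p) - (1-p) log(1-p)

H(0.388) = -0.388 × log_2(0.388) - 0.612 × log_2(0.612)
H(0.388) = 0.9635 bits

Note: Binary entropy is maximized at p=0.5 (H=1 bit) and minimized at p=0 or p=1 (H=0).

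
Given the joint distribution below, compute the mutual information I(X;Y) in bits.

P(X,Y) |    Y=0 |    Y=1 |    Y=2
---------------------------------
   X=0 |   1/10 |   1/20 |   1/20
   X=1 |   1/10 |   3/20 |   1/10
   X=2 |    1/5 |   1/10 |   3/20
0.0374 bits

Mutual information: I(X;Y) = H(X) + H(Y) - H(X,Y)

Marginals:
P(X) = (1/5, 7/20, 9/20), H(X) = 1.5129 bits
P(Y) = (2/5, 3/10, 3/10), H(Y) = 1.5710 bits

Joint entropy: H(X,Y) = 3.0464 bits

I(X;Y) = 1.5129 + 1.5710 - 3.0464 = 0.0374 bits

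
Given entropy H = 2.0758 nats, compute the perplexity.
7.9709

Perplexity is e^H (or exp(H) for natural log).

H = 2.0758 nats
Perplexity = e^2.0758 = 7.9709

Interpretation: The model's uncertainty is equivalent to choosing uniformly among 8.0 options.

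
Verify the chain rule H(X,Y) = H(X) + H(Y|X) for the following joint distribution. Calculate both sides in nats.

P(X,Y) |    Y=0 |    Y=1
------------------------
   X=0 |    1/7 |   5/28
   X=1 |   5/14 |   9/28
H(X,Y) = 1.3182, H(X) = 0.6279, H(Y|X) = 0.6902 (all in nats)

Chain rule: H(X,Y) = H(X) + H(Y|X)

Left side — joint entropy directly:
H(X,Y) = -Σ p(x,y) log p(x,y) = 1.3182 nats

Right side — compute H(Y|X) from the conditional distributions:
P(X) = (9/28, 19/28), so H(X) = 0.6279 nats
H(Y|X) = Σ_x P(X=x) · H(Y|X=x):
  P(Y|X=0) = (4/9, 5/9), H(Y|X=0) = 0.6870, weight P(X=0) = 9/28
  P(Y|X=1) = (10/19, 9/19), H(Y|X=1) = 0.6918, weight P(X=1) = 19/28
H(Y|X) = 0.6902 nats

H(X) + H(Y|X) = 0.6279 + 0.6902 = 1.3182 nats

Both sides equal 1.3182 nats. ✓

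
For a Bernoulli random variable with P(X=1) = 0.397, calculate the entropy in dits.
0.2917 dits

The binary entropy function is:
H(p) = -p log(p) - (1-p) log(1-p)

H(0.397) = -0.397 × log_10(0.397) - 0.603 × log_10(0.603)
H(0.397) = 0.2917 dits

Note: Binary entropy is maximized at p=0.5 (H=1 bit) and minimized at p=0 or p=1 (H=0).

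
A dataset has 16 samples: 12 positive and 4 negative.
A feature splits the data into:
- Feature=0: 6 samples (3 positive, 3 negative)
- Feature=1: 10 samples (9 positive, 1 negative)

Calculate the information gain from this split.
0.1432 bits

Information Gain = H(Y) - H(Y|Feature)

Before split:
P(positive) = 12/16 = 0.7500
H(Y) = 0.8113 bits

After split:
Feature=0: H = 1.0000 bits (weight = 6/16)
Feature=1: H = 0.4690 bits (weight = 10/16)
H(Y|Feature) = (6/16)×1.0000 + (10/16)×0.4690 = 0.6681 bits

Information Gain = 0.8113 - 0.6681 = 0.1432 bits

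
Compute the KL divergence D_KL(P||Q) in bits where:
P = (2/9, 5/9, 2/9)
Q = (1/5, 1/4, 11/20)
0.3832 bits

KL divergence: D_KL(P||Q) = Σ p(x) log(p(x)/q(x))

Computing term by term:
  x=0: 2/9 × log_2[(2/9)/(1/5)] = 2/9 × 0.1520 = 0.0338
  x=1: 5/9 × log_2[(5/9)/(1/4)] = 5/9 × 1.1520 = 0.6400
  x=2: 2/9 × log_2[(2/9)/(11/20)] = 2/9 × -1.3074 = -0.2905

D_KL(P||Q) = 0.3832 bits

Note: KL divergence is always non-negative and equals 0 iff P = Q.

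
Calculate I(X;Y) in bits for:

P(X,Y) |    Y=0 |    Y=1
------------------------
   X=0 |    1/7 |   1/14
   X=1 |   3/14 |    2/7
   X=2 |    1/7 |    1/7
0.0249 bits

Mutual information: I(X;Y) = H(X) + H(Y) - H(X,Y)

Marginals:
P(X) = (3/14, 1/2, 2/7), H(X) = 1.4926 bits
P(Y) = (1/2, 1/2), H(Y) = 1.0000 bits

Joint entropy: H(X,Y) = 2.4677 bits

I(X;Y) = 1.4926 + 1.0000 - 2.4677 = 0.0249 bits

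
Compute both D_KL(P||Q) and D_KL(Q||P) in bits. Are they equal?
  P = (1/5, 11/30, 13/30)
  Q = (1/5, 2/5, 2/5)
D_KL(P||Q) = 0.0040, D_KL(Q||P) = 0.0040

KL divergence is not symmetric: D_KL(P||Q) ≠ D_KL(Q||P) in general.

D_KL(P||Q) = 0.0040 bits
D_KL(Q||P) = 0.0040 bits

In this case they happen to be equal (to 4 decimal places).

This asymmetry is why KL divergence is not a true distance metric.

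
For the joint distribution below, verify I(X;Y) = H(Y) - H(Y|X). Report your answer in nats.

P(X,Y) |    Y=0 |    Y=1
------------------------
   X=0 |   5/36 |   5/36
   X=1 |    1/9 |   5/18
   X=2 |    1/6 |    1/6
I(X;Y) = 0.0229 nats

Mutual information has multiple equivalent forms:
- I(X;Y) = H(X) - H(X|Y)
- I(X;Y) = H(Y) - H(Y|X)
- I(X;Y) = H(X) + H(Y) - H(X,Y)

Computing all quantities:
H(X) = 1.0893, H(Y) = 0.6792, H(X,Y) = 1.7456
H(X|Y) = 1.0664, H(Y|X) = 0.6563

Verification:
H(X) - H(X|Y) = 1.0893 - 1.0664 = 0.0229
H(Y) - H(Y|X) = 0.6792 - 0.6563 = 0.0229
H(X) + H(Y) - H(X,Y) = 1.0893 + 0.6792 - 1.7456 = 0.0229

All forms give I(X;Y) = 0.0229 nats. ✓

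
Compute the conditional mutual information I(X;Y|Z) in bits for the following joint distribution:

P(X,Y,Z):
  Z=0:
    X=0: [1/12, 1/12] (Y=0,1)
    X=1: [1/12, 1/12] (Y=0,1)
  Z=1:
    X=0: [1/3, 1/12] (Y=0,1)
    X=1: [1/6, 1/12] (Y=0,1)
0.0105 bits

Conditional mutual information: I(X;Y|Z) = H(X|Z) + H(Y|Z) - H(X,Y|Z)

H(Z) = 0.9183
H(X,Z) = 1.8879 → H(X|Z) = 0.9696
H(Y,Z) = 1.7925 → H(Y|Z) = 0.8742
H(X,Y,Z) = 2.7516 → H(X,Y|Z) = 1.8333

I(X;Y|Z) = 0.9696 + 0.8742 - 1.8333 = 0.0105 bits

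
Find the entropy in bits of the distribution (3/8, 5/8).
0.9544 bits

Shannon entropy is H(X) = -Σ p(x) log p(x).

For P = (3/8, 5/8):
H = -3/8 × log_2(3/8) -5/8 × log_2(5/8)
H = 0.9544 bits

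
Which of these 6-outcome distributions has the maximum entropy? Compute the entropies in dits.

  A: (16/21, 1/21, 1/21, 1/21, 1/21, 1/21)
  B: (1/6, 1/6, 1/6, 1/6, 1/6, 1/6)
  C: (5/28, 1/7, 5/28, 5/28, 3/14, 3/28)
B

For a discrete distribution over n outcomes, entropy is maximized by the uniform distribution.

Computing entropies:
H(A) = 0.4048 dits
H(B) = 0.7782 dits
H(C) = 0.7688 dits

The uniform distribution (where all probabilities equal 1/6) achieves the maximum entropy of log_10(6) = 0.7782 dits.

Distribution B has the highest entropy.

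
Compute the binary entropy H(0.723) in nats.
0.5901 nats

The binary entropy function is:
H(p) = -p log(p) - (1-p) log(1-p)

H(0.723) = -0.723 × log_e(0.723) - 0.277 × log_e(0.277)
H(0.723) = 0.5901 nats

Note: Binary entropy is maximized at p=0.5 (H=1 bit) and minimized at p=0 or p=1 (H=0).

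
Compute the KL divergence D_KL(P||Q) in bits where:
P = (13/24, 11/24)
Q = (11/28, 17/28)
0.0651 bits

KL divergence: D_KL(P||Q) = Σ p(x) log(p(x)/q(x))

Computing term by term:
  x=0: 13/24 × log_2[(13/24)/(11/28)] = 13/24 × 0.4634 = 0.2510
  x=1: 11/24 × log_2[(11/24)/(17/28)] = 11/24 × -0.4056 = -0.1859

D_KL(P||Q) = 0.0651 bits

Note: KL divergence is always non-negative and equals 0 iff P = Q.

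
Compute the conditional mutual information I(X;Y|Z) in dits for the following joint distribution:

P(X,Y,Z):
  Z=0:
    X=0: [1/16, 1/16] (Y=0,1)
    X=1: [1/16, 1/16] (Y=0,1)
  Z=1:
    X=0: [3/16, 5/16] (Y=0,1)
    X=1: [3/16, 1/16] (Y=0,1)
0.0211 dits

Conditional mutual information: I(X;Y|Z) = H(X|Z) + H(Y|Z) - H(X,Y|Z)

H(Z) = 0.2442
H(X,Z) = 0.5268 → H(X|Z) = 0.2826
H(Y,Z) = 0.5452 → H(Y|Z) = 0.3010
H(X,Y,Z) = 0.8068 → H(X,Y|Z) = 0.5626

I(X;Y|Z) = 0.2826 + 0.3010 - 0.5626 = 0.0211 dits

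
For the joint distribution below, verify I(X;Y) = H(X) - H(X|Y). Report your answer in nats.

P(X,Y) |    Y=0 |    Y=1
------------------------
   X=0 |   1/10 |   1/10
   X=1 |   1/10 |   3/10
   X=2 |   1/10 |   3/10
I(X;Y) = 0.0224 nats

Mutual information has multiple equivalent forms:
- I(X;Y) = H(X) - H(X|Y)
- I(X;Y) = H(Y) - H(Y|X)
- I(X;Y) = H(X) + H(Y) - H(X,Y)

Computing all quantities:
H(X) = 1.0549, H(Y) = 0.6109, H(X,Y) = 1.6434
H(X|Y) = 1.0326, H(Y|X) = 0.5885

Verification:
H(X) - H(X|Y) = 1.0549 - 1.0326 = 0.0224
H(Y) - H(Y|X) = 0.6109 - 0.5885 = 0.0224
H(X) + H(Y) - H(X,Y) = 1.0549 + 0.6109 - 1.6434 = 0.0224

All forms give I(X;Y) = 0.0224 nats. ✓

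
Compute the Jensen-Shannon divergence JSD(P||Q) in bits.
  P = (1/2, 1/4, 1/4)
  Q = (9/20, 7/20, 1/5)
0.0090 bits

Jensen-Shannon divergence is:
JSD(P||Q) = 0.5 × D_KL(P||M) + 0.5 × D_KL(Q||M)
where M = 0.5 × (P + Q) is the mixture distribution.

M = 0.5 × (1/2, 1/4, 1/4) + 0.5 × (9/20, 7/20, 1/5) = (19/40, 3/10, 9/40)

D_KL(P||M) = 0.0092 bits
D_KL(Q||M) = 0.0088 bits

JSD(P||Q) = 0.5 × 0.0092 + 0.5 × 0.0088 = 0.0090 bits

Unlike KL divergence, JSD is symmetric and bounded: 0 ≤ JSD ≤ log(2).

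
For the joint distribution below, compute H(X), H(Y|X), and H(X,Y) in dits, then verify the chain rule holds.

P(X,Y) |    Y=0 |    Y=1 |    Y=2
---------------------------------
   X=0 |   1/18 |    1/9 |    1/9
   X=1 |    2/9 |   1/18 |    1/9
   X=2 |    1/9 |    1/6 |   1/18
H(X,Y) = 0.9082, H(X) = 0.4731, H(Y|X) = 0.4351 (all in dits)

Chain rule: H(X,Y) = H(X) + H(Y|X)

Left side — joint entropy directly:
H(X,Y) = -Σ p(x,y) log p(x,y) = 0.9082 dits

Right side — compute H(Y|X) from the conditional distributions:
P(X) = (5/18, 7/18, 1/3), so H(X) = 0.4731 dits
H(Y|X) = Σ_x P(X=x) · H(Y|X=x):
  P(Y|X=0) = (1/5, 2/5, 2/5), H(Y|X=0) = 0.4581, weight P(X=0) = 5/18
  P(Y|X=1) = (4/7, 1/7, 2/7), H(Y|X=1) = 0.4151, weight P(X=1) = 7/18
  P(Y|X=2) = (1/3, 1/2, 1/6), H(Y|X=2) = 0.4392, weight P(X=2) = 1/3
H(Y|X) = 0.4351 dits

H(X) + H(Y|X) = 0.4731 + 0.4351 = 0.9082 dits

Both sides equal 0.9082 dits. ✓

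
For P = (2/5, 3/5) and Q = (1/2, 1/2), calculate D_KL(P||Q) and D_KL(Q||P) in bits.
D_KL(P||Q) = 0.0290, D_KL(Q||P) = 0.0294

KL divergence is not symmetric: D_KL(P||Q) ≠ D_KL(Q||P) in general.

D_KL(P||Q) = 0.0290 bits
D_KL(Q||P) = 0.0294 bits

No, they are not equal!

This asymmetry is why KL divergence is not a true distance metric.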